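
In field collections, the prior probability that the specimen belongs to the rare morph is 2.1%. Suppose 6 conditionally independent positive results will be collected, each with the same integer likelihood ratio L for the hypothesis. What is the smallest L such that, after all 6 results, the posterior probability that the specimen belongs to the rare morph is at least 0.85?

Prior odds = 0.021/0.979 = 21/979.
Target odds = 0.85/0.15 = 17/3.
Need L⁶ ≥ 17/3 ÷ (21/979) = 16643/63.
2⁶ = 64 < 16643/63 ≤ 729 = 3⁶, so L = 3.

3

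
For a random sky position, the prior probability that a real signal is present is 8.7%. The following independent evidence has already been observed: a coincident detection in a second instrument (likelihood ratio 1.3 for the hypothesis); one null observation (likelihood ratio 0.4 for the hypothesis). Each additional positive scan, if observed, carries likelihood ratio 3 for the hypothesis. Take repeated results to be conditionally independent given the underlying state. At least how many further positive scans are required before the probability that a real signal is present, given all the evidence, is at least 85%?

Prior odds = 0.087/0.913 = 87/913.
Combined Bayes factor of the evidence already in hand = 1.3 × 0.4 = 0.52.
Odds after that evidence = (87/913) × 0.52 = 1131/22825.
Target odds = 0.85/0.15 = 17/3.
Need 3ⁿ ≥ 17/3 ÷ (1131/22825) = 388025/3393.
3⁴ = 81 falls short of 388025/3393 but 3⁵ = 243 reaches it, so n = 5.

5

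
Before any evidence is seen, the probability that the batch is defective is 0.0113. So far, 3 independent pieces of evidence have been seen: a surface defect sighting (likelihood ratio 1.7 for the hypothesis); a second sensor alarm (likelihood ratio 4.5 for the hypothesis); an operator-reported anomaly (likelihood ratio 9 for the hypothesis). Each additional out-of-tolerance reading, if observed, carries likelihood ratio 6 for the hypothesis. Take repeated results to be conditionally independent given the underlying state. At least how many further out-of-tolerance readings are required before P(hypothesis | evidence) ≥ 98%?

Prior odds = 0.0113/0.9887 = 113/9887.
Combined Bayes factor of the evidence already in hand = 1.7 × 4.5 × 9 = 68.85.
Odds after that evidence = (113/9887) × 68.85 = 155601/197740.
Target odds = 0.98/0.02 = 49.
Need 6ⁿ ≥ 49 ÷ (155601/197740) = 9689260/155601.
6² = 36 falls short of 9689260/155601 but 6³ = 216 reaches it, so n = 3.

3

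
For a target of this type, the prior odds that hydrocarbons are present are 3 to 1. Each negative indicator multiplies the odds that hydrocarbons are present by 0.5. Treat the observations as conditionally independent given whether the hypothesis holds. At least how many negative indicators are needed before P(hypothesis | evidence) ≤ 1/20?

Prior odds = 3.
Likelihood ratio per negative indicator = 0.5.
Target posterior odds = 0.05/0.95 = 1/19.
Need 3 × 0.5ⁿ ≤ 1/19, i.e. 0.5ⁿ ≤ 1/57.
0.5⁵ = 0.03125 is still above 1/57 but 0.5⁶ = 0.015625 is at or below it, so n = 6.

6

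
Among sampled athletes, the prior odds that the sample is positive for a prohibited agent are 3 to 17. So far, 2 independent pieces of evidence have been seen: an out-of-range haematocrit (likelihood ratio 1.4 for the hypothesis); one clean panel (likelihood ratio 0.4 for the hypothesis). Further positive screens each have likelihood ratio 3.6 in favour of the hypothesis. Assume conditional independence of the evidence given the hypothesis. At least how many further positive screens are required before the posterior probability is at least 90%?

4

Prior odds = 3/17.
Combined Bayes factor of the evidence already in hand = 1.4 × 0.4 = 0.56.
Odds after that evidence = (3/17) × 0.56 = 42/425.
Target odds = 0.9/0.1 = 9.
Need 3.6ⁿ ≥ 9 ÷ (42/425) = 1275/14.
3.6³ = 46.656 falls short of 1275/14 but 3.6⁴ = 167.9616 reaches it, so n = 4.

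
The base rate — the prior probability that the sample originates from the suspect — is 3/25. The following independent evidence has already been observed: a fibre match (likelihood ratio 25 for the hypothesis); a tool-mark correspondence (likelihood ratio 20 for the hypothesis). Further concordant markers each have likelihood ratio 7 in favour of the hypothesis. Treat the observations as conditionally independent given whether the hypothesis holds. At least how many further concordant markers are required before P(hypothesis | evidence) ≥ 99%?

1

Prior odds = 0.12/0.88 = 3/22.
Combined Bayes factor of the evidence already in hand = 25 × 20 = 500.
Odds after that evidence = (3/22) × 500 = 750/11.
Target odds = 0.99/0.01 = 99.
Need 7ⁿ ≥ 99 ÷ (750/11) = 1.452.
7¹ = 7, which meets the required 1.452; so n = 1.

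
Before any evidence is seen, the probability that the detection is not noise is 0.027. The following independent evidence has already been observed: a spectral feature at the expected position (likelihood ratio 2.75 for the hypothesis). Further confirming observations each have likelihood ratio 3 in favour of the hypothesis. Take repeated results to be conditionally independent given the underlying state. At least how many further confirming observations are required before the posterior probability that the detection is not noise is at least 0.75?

Prior odds = 0.027/0.973 = 27/973.
Bayes factor of the evidence already in hand = 2.75.
Odds after that evidence = (27/973) × 2.75 = 297/3892.
Target odds = 0.75/0.25 = 3.
Need 3ⁿ ≥ 3 ÷ (297/3892) = 3892/99.
3³ = 27 falls short of 3892/99 but 3⁴ = 81 reaches it, so n = 4.

4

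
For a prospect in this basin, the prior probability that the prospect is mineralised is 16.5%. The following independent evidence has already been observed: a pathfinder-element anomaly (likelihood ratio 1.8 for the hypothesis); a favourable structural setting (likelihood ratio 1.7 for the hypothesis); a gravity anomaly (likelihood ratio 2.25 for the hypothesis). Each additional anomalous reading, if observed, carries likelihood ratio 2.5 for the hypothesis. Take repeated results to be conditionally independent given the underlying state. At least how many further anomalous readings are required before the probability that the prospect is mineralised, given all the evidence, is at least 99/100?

Prior odds = 0.165/0.835 = 33/167.
Combined Bayes factor of the evidence already in hand = 1.8 × 1.7 × 2.25 = 6.885.
Odds after that evidence = (33/167) × 6.885 = 45441/33400.
Target odds = 0.99/0.01 = 99.
Need 2.5ⁿ ≥ 99 ÷ (45441/33400) = 33400/459.
2.5⁴ = 39.0625 falls short of 33400/459 but 2.5⁵ = 97.65625 reaches it, so n = 5.

5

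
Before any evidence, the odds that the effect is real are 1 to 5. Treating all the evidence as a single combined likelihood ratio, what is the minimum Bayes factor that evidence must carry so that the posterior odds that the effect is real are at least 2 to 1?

Prior odds = 0.2.
Target odds = 2.
Required Bayes factor = 2 ÷ 0.2 = 10.

10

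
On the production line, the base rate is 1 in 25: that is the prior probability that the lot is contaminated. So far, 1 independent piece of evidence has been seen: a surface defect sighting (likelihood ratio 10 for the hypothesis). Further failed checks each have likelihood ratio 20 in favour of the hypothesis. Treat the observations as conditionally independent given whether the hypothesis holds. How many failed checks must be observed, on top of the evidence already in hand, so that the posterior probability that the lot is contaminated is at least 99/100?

Prior odds = 0.04/0.96 = 1/24.
Bayes factor of the evidence already in hand = 10.
Odds after that evidence = (1/24) × 10 = 5/12.
Target odds = 0.99/0.01 = 99.
Need 20ⁿ ≥ 99 ÷ (5/12) = 237.6.
20¹ = 20 falls short of 237.6 but 20² = 400 reaches it, so n = 2.

2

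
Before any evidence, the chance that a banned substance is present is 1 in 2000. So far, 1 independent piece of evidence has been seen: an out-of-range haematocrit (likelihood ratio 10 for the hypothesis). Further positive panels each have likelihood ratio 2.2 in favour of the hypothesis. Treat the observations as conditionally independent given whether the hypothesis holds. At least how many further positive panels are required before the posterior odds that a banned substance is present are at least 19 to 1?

Prior odds = 0.0005/0.9995 = 1/1999.
Bayes factor of the evidence already in hand = 10.
Odds after that evidence = (1/1999) × 10 = 10/1999.
Target odds = 19.
Need 2.2ⁿ ≥ 19 ÷ (10/1999) = 3798.1.
2.2¹⁰ ≈2655.99 falls short of 3798.1 but 2.2¹¹ ≈5843.18 reaches it, so n = 11.

11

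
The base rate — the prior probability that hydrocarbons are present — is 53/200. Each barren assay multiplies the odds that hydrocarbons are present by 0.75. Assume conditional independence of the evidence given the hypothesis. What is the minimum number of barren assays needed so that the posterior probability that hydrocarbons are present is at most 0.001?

21

Prior odds: 0.265 ÷ 0.735 = 53/147.
Likelihood ratio per barren assay = 0.75.
Target posterior odds = 0.001/0.999 = 1/999.
Need (53/147) × 0.75ⁿ ≤ 1/999, i.e. 0.75ⁿ ≤ 49/17649.
0.75²⁰ ≈0.00317121 is still above 49/17649 but 0.75²¹ ≈0.00237841 is at or below it, so n = 21.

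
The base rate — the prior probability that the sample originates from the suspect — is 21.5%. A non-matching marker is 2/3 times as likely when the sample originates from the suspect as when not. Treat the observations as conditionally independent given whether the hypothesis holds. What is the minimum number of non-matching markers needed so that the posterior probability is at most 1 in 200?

Prior odds: 0.215 ÷ 0.785 = 43/157.
Likelihood ratio per non-matching marker = 2/3.
Target odds: 0.005 ÷ 0.995 = 1/199.
Need (43/157) × (2/3)ⁿ ≤ 1/199, i.e. (2/3)ⁿ ≤ 157/8557.
(2/3)⁹ = 512/19683 is still above 157/8557 but (2/3)¹⁰ = 1024/59049 is at or below it, so n = 10.

10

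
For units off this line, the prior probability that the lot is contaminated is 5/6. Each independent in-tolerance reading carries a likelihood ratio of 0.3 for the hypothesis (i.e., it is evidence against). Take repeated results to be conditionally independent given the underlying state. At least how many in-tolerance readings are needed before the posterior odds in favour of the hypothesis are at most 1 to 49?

5

Prior odds = (5/6)/(1/6) = 5.
Likelihood ratio per in-tolerance reading = 0.3.
Target odds = 1/49.
Need 5 × 0.3ⁿ ≤ 1/49, i.e. 0.3ⁿ ≤ 1/245.
0.3⁴ = 0.0081 is still above 1/245 but 0.3⁵ = 243/100000 is at or below it, so n = 5.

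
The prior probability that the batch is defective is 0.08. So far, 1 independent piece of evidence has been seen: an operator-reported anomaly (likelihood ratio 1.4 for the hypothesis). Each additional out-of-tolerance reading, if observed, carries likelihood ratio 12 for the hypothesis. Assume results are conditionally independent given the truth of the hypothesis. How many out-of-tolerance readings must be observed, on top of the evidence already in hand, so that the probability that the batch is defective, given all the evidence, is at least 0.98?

3

Prior odds = 0.08/0.92 = 2/23.
Bayes factor of the evidence already in hand = 1.4.
Odds after that evidence = (2/23) × 1.4 = 14/115.
Target odds = 0.98/0.02 = 49.
Need 12ⁿ ≥ 49 ÷ (14/115) = 402.5.
12² = 144 falls short of 402.5 but 12³ = 1728 reaches it, so n = 3.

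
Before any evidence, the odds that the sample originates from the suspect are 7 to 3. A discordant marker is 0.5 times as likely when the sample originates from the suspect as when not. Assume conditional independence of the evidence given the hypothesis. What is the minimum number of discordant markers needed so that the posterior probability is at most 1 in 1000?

Prior odds = 7/3.
Likelihood ratio per discordant marker = 0.5.
Target posterior odds = 0.001/0.999 = 1/999.
Require 0.5ⁿ ≤ 1/999 ÷ (7/3) = 1/2331.
0.5¹¹ = 1/2048 is still above 1/2331 but 0.5¹² = 1/4096 is at or below it, so n = 12.

12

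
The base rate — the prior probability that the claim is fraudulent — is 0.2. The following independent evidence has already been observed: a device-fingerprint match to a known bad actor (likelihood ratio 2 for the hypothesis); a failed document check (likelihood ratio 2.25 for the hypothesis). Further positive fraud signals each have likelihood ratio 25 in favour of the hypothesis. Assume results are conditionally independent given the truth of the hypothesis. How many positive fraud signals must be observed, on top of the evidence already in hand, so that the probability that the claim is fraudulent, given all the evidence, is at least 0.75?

1

Prior odds = 0.2/0.8 = 0.25.
Combined Bayes factor of the evidence already in hand = 2 × 2.25 = 4.5.
Odds after that evidence = 0.25 × 4.5 = 1.125.
Target odds = 0.75/0.25 = 3.
Need 25ⁿ ≥ 3 ÷ 1.125 = 8/3.
25¹ = 25, which meets the required 8/3; so n = 1.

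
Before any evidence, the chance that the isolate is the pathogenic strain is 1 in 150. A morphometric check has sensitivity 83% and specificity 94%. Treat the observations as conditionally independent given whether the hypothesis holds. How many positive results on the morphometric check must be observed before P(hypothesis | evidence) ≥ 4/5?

Prior odds: (1/150) ÷ (149/150) = 1/149.
False-positive rate = 1 − 0.94 = 0.06; likelihood ratio of a positive = 0.83/0.06 = 83/6.
Target posterior odds = 0.8/0.2 = 4.
Require (83/6)ⁿ ≥ 4 ÷ (1/149) = 596.
(83/6)² = 6889/36 falls short of 596 but (83/6)³ = 571787/216 reaches it, so n = 3.

3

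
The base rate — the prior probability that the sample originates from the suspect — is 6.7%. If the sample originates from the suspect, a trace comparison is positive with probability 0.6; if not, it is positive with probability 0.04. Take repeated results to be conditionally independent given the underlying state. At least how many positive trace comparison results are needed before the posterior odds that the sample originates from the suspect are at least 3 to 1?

2

Prior odds = 0.067/0.933 = 67/933.
Likelihood ratio of a positive = 0.6/0.04 = 15.
Target odds = 3.
Need (67/933) × 15ⁿ ≥ 3, i.e. 15ⁿ ≥ 2799/67.
15¹ = 15 falls short of 2799/67 but 15² = 225 reaches it, so n = 2.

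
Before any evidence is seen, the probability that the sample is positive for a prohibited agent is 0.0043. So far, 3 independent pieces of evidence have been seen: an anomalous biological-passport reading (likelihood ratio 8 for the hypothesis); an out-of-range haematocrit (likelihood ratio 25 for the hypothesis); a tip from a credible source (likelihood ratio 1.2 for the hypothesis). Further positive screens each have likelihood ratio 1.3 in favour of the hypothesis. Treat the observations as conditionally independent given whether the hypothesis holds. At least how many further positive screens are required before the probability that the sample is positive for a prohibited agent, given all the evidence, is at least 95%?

12

Prior odds = 0.0043/0.9957 = 43/9957.
Combined Bayes factor of the evidence already in hand = 8 × 25 × 1.2 = 240.
Odds after that evidence = (43/9957) × 240 = 3440/3319.
Target odds = 0.95/0.05 = 19.
Need 1.3ⁿ ≥ 19 ÷ (3440/3319) = 63061/3440.
1.3¹¹ ≈17.9216 falls short of 63061/3440 but 1.3¹² ≈23.2981 reaches it, so n = 12.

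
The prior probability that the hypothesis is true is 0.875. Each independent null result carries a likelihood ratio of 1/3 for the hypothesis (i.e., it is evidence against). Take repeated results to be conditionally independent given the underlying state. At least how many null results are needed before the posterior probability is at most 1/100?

6

Prior odds = 0.875/0.125 = 7.
Likelihood ratio per null result = 1/3.
Target odds: 0.01 ÷ 0.99 = 1/99.
Need 7 × (1/3)ⁿ ≤ 1/99, i.e. (1/3)ⁿ ≤ 1/693.
(1/3)⁵ = 1/243 is still above 1/693 but (1/3)⁶ = 1/729 is at or below it, so n = 6.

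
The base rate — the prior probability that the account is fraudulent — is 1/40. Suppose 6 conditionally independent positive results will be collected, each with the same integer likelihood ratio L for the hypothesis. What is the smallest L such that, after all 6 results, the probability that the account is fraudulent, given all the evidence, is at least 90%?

Prior odds = 0.025/0.975 = 1/39.
Target odds = 0.9/0.1 = 9.
Need L⁶ ≥ 9 ÷ (1/39) = 351.
2⁶ = 64 < 351 ≤ 729 = 3⁶, so L = 3.

3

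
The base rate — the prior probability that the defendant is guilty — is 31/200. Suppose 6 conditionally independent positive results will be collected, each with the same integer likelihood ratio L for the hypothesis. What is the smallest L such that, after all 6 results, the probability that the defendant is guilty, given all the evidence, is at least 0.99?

3

Prior odds = 0.155/0.845 = 31/169.
Target odds = 0.99/0.01 = 99.
Need L⁶ ≥ 99 ÷ (31/169) = 16731/31.
2⁶ = 64 < 16731/31 ≤ 729 = 3⁶, so L = 3.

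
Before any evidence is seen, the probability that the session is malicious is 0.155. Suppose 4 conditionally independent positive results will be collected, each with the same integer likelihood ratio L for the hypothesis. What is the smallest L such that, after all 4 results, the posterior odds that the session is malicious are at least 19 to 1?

4

Prior odds = 0.155/0.845 = 31/169.
Target odds = 19.
Need L⁴ ≥ 19 ÷ (31/169) = 3211/31.
3⁴ = 81 < 3211/31 ≤ 256 = 4⁴, so L = 4.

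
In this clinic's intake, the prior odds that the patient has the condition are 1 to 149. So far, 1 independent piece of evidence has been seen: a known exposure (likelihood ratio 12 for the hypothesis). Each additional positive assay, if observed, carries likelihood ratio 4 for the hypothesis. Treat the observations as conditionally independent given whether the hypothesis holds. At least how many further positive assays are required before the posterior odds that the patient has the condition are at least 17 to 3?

Prior odds = 1/149.
Bayes factor of the evidence already in hand = 12.
Odds after that evidence = (1/149) × 12 = 12/149.
Target odds = 17/3.
Need 4ⁿ ≥ 17/3 ÷ (12/149) = 2533/36.
4³ = 64 falls short of 2533/36 but 4⁴ = 256 reaches it, so n = 4.

4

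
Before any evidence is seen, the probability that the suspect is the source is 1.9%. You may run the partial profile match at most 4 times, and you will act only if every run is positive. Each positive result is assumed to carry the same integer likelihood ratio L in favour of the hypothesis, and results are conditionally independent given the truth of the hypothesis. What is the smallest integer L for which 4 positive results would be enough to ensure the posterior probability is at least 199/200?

Prior odds = 0.019/0.981 = 19/981.
Target odds = 0.995/0.005 = 199.
Need L⁴ ≥ 199 ÷ (19/981) = 195219/19.
10⁴ = 10000 < 195219/19 ≤ 14641 = 11⁴, so L = 11.

11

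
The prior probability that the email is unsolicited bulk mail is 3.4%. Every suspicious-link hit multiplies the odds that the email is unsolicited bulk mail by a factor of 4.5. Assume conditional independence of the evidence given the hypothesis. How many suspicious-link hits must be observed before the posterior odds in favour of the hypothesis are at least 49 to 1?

Prior odds = 0.034/0.966 = 17/483.
Likelihood ratio per suspicious-link hit = 4.5.
Target odds = 49.
Need (17/483) × 4.5ⁿ ≥ 49, i.e. 4.5ⁿ ≥ 23667/17.
4.5⁴ = 410.0625 falls short of 23667/17 but 4.5⁵ = 1845.28125 reaches it, so n = 5.

5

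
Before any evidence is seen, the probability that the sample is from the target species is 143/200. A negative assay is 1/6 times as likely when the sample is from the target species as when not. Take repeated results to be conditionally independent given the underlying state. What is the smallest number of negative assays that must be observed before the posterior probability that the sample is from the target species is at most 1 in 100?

Prior odds: 0.715 ÷ 0.285 = 143/57.
Likelihood ratio per negative assay = 1/6.
Target odds: 0.01 ÷ 0.99 = 1/99.
Need (143/57) × (1/6)ⁿ ≤ 1/99, i.e. (1/6)ⁿ ≤ 19/4719.
(1/6)³ = 1/216 is still above 19/4719 but (1/6)⁴ = 1/1296 is at or below it, so n = 4.

4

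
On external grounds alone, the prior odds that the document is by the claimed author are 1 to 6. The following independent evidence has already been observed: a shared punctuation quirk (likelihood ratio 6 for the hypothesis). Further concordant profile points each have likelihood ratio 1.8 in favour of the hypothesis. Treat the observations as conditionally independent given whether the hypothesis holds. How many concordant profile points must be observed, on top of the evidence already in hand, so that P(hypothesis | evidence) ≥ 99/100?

Prior odds = 1/6.
Bayes factor of the evidence already in hand = 6.
Odds after that evidence = (1/6) × 6 = 1.
Target odds = 0.99/0.01 = 99.
Need 1.8ⁿ ≥ 99 ÷ 1 = 99.
1.8⁷ = 4782969/78125 falls short of 99 but 1.8⁸ = 43046721/390625 reaches it, so n = 8.

8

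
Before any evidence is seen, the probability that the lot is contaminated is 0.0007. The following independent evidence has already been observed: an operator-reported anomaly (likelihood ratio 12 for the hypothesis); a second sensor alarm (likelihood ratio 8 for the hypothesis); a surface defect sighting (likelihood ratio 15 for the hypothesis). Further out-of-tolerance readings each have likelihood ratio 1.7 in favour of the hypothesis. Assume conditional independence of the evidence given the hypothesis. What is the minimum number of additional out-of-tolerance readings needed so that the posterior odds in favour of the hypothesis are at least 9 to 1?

Prior odds = 0.0007/0.9993 = 7/9993.
Combined Bayes factor of the evidence already in hand = 12 × 8 × 15 = 1440.
Odds after that evidence = (7/9993) × 1440 = 3360/3331.
Target odds = 9.
Need 1.7ⁿ ≥ 9 ÷ (3360/3331) = 9993/1120.
1.7⁴ = 8.3521 falls short of 9993/1120 but 1.7⁵ = 1419857/100000 reaches it, so n = 5.

5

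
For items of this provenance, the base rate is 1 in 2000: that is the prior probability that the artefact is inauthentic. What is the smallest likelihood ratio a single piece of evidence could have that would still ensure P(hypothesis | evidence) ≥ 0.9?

Prior odds = 0.0005/0.9995 = 1/1999.
Target odds = 0.9/0.1 = 9.
Required Bayes factor = 9 ÷ (1/1999) = 17991.

17991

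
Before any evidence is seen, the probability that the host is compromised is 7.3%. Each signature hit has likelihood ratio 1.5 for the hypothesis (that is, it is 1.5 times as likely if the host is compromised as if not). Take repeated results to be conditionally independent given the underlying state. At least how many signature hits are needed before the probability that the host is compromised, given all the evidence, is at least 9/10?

Prior odds: 0.073 ÷ 0.927 = 73/927.
Likelihood ratio per signature hit = 1.5.
Target posterior odds = 0.9/0.1 = 9.
Require 1.5ⁿ ≥ 9 ÷ (73/927) = 8343/73.
1.5¹¹ = 177147/2048 falls short of 8343/73 but 1.5¹² = 531441/4096 reaches it, so n = 12.

12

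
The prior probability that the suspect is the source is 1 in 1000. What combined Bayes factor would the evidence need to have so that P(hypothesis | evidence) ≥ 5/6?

4995

Prior odds = 0.001/0.999 = 1/999.
Target odds = (5/6)/(1/6) = 5.
Required Bayes factor = 5 ÷ (1/999) = 4995.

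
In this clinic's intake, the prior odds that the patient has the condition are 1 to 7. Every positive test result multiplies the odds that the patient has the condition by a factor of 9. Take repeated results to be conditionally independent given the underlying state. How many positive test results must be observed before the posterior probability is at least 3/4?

2

Prior odds = 1/7.
Likelihood ratio per positive test result = 9.
Target posterior odds = 0.75/0.25 = 3.
Need (1/7) × 9ⁿ ≥ 3, i.e. 9ⁿ ≥ 21.
9¹ = 9 falls short of 21 but 9² = 81 reaches it, so n = 2.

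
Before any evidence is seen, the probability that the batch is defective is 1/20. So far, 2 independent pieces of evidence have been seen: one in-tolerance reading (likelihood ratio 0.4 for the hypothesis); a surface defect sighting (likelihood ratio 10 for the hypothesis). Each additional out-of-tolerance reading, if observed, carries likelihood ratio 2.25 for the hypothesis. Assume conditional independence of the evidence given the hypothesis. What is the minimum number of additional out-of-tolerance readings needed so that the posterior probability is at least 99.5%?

Prior odds = 0.05/0.95 = 1/19.
Combined Bayes factor of the evidence already in hand = 0.4 × 10 = 4.
Odds after that evidence = (1/19) × 4 = 4/19.
Target odds = 0.995/0.005 = 199.
Need 2.25ⁿ ≥ 199 ÷ (4/19) = 945.25.
2.25⁸ = 43046721/65536 falls short of 945.25 but 2.25⁹ = 387420489/262144 reaches it, so n = 9.

9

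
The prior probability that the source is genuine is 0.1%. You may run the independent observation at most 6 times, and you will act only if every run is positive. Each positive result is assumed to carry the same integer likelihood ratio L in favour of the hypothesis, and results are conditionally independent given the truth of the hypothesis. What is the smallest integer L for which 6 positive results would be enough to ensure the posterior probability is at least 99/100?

Prior odds = 0.001/0.999 = 1/999.
Target odds = 0.99/0.01 = 99.
Need L⁶ ≥ 99 ÷ (1/999) = 98901.
6⁶ = 46656 < 98901 ≤ 117649 = 7⁶, so L = 7.

7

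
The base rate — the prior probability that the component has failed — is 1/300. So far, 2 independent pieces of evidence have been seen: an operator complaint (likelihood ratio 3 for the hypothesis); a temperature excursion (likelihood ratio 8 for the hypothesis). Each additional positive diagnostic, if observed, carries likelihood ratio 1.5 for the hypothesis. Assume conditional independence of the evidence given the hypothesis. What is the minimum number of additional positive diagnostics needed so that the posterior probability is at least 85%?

11

Prior odds = (1/300)/(299/300) = 1/299.
Combined Bayes factor of the evidence already in hand = 3 × 8 = 24.
Odds after that evidence = (1/299) × 24 = 24/299.
Target odds = 0.85/0.15 = 17/3.
Need 1.5ⁿ ≥ 17/3 ÷ (24/299) = 5083/72.
1.5¹⁰ = 59049/1024 falls short of 5083/72 but 1.5¹¹ = 177147/2048 reaches it, so n = 11.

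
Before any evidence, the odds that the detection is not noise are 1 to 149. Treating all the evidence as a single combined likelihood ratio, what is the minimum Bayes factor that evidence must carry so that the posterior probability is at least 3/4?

447

Prior odds = 1/149.
Target odds = 0.75/0.25 = 3.
Required Bayes factor = 3 ÷ (1/149) = 447.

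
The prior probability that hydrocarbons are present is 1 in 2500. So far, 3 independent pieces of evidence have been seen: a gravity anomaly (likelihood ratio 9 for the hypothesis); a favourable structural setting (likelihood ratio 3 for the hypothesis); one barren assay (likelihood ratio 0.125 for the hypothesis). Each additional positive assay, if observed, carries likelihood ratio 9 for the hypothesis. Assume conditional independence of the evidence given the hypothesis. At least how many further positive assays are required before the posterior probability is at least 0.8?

4

Prior odds = 0.0004/0.9996 = 1/2499.
Combined Bayes factor of the evidence already in hand = 9 × 3 × 0.125 = 3.375.
Odds after that evidence = (1/2499) × 3.375 = 9/6664.
Target odds = 0.8/0.2 = 4.
Need 9ⁿ ≥ 4 ÷ (9/6664) = 26656/9.
9³ = 729 falls short of 26656/9 but 9⁴ = 6561 reaches it, so n = 4.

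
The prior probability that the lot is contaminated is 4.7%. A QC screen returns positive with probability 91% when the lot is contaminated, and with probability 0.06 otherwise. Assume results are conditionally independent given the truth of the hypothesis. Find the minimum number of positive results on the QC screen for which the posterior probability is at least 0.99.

3

Prior odds = 0.047/0.953 = 47/953.
Likelihood ratio of a positive result = 0.91/0.06 = 91/6.
Target posterior odds = 0.99/0.01 = 99.
Need (47/953) × (91/6)ⁿ ≥ 99, i.e. (91/6)ⁿ ≥ 94347/47.
(91/6)² = 8281/36 falls short of 94347/47 but (91/6)³ = 753571/216 reaches it, so n = 3.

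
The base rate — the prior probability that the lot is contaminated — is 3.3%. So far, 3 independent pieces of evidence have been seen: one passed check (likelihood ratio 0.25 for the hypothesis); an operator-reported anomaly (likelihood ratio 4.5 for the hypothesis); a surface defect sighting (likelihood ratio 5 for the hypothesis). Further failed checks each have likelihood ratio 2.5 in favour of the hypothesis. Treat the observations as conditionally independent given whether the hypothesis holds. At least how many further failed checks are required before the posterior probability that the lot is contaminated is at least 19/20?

6

Prior odds = 0.033/0.967 = 33/967.
Combined Bayes factor of the evidence already in hand = 0.25 × 4.5 × 5 = 5.625.
Odds after that evidence = (33/967) × 5.625 = 1485/7736.
Target odds = 0.95/0.05 = 19.
Need 2.5ⁿ ≥ 19 ÷ (1485/7736) = 146984/1485.
2.5⁵ = 97.65625 falls short of 146984/1485 but 2.5⁶ = 244.140625 reaches it, so n = 6.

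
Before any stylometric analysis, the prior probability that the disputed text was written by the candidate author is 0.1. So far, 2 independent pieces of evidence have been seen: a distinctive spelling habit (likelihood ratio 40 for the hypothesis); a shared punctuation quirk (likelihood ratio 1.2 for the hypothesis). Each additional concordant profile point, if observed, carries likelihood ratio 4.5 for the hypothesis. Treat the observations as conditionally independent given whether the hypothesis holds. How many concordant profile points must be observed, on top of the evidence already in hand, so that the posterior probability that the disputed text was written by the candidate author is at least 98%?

Prior odds = 0.1/0.9 = 1/9.
Combined Bayes factor of the evidence already in hand = 40 × 1.2 = 48.
Odds after that evidence = (1/9) × 48 = 16/3.
Target odds = 0.98/0.02 = 49.
Need 4.5ⁿ ≥ 49 ÷ (16/3) = 9.1875.
4.5¹ = 4.5 falls short of 9.1875 but 4.5² = 20.25 reaches it, so n = 2.

2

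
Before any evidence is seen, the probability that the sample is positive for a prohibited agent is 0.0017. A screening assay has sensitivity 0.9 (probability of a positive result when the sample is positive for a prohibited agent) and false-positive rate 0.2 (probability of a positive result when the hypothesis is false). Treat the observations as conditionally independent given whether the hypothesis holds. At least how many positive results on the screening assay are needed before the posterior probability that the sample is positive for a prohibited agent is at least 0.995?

Prior odds: 0.0017 ÷ 0.9983 = 17/9983.
Likelihood ratio of a positive result = 0.9/0.2 = 4.5.
Target posterior odds = 0.995/0.005 = 199.
Require 4.5ⁿ ≥ 199 ÷ (17/9983) = 1986617/17.
4.5⁷ = 4782969/128 falls short of 1986617/17 but 4.5⁸ = 43046721/256 reaches it, so n = 8.

8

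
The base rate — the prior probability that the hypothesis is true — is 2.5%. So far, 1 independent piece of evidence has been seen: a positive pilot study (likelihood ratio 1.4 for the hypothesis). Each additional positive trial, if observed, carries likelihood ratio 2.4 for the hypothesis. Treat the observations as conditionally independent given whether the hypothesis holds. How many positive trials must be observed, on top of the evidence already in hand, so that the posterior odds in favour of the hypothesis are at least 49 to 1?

9

Prior odds = 0.025/0.975 = 1/39.
Bayes factor of the evidence already in hand = 1.4.
Odds after that evidence = (1/39) × 1.4 = 7/195.
Target odds = 49.
Need 2.4ⁿ ≥ 49 ÷ (7/195) = 1365.
2.4⁸ = 429981696/390625 falls short of 1365 but 2.4⁹ ≈2641.81 reaches it, so n = 9.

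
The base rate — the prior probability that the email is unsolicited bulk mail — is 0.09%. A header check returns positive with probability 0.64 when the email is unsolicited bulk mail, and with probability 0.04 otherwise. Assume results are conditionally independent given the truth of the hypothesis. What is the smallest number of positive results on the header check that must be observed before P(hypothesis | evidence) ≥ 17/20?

4

Prior odds = 0.0009/0.9991 = 9/9991.
Likelihood ratio of a positive result = 0.64/0.04 = 16.
Target posterior odds = 0.85/0.15 = 17/3.
Require 16ⁿ ≥ 17/3 ÷ (9/9991) = 169847/27.
16³ = 4096 falls short of 169847/27 but 16⁴ = 65536 reaches it, so n = 4.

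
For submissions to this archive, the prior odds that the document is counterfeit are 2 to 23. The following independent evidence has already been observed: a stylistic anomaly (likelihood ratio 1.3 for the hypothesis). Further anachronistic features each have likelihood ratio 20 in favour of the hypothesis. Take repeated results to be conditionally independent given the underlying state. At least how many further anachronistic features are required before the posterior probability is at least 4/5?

2

Prior odds = 2/23.
Bayes factor of the evidence already in hand = 1.3.
Odds after that evidence = (2/23) × 1.3 = 13/115.
Target odds = 0.8/0.2 = 4.
Need 20ⁿ ≥ 4 ÷ (13/115) = 460/13.
20¹ = 20 falls short of 460/13 but 20² = 400 reaches it, so n = 2.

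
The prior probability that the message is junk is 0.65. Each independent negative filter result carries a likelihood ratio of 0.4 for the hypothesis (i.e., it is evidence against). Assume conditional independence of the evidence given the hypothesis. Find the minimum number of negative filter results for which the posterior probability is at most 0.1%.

9

Prior odds = 0.65/0.35 = 13/7.
Likelihood ratio per negative filter result = 0.4.
Target posterior odds = 0.001/0.999 = 1/999.
Require 0.4ⁿ ≤ 1/999 ÷ (13/7) = 7/12987.
0.4⁸ = 256/390625 is still above 7/12987 but 0.4⁹ = 512/1953125 is at or below it, so n = 9.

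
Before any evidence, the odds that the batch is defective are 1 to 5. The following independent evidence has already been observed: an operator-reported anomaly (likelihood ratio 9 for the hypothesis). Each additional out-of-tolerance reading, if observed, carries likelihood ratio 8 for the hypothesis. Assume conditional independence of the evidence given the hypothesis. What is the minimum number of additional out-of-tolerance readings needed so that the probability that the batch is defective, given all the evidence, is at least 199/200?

Prior odds = 0.2.
Bayes factor of the evidence already in hand = 9.
Odds after that evidence = 0.2 × 9 = 1.8.
Target odds = 0.995/0.005 = 199.
Need 8ⁿ ≥ 199 ÷ 1.8 = 995/9.
8² = 64 falls short of 995/9 but 8³ = 512 reaches it, so n = 3.

3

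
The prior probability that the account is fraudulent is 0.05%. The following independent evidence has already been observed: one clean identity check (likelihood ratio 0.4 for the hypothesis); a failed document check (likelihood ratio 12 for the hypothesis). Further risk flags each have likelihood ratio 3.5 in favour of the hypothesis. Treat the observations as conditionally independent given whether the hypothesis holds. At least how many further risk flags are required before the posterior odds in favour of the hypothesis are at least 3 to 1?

Prior odds = 0.0005/0.9995 = 1/1999.
Combined Bayes factor of the evidence already in hand = 0.4 × 12 = 4.8.
Odds after that evidence = (1/1999) × 4.8 = 24/9995.
Target odds = 3.
Need 3.5ⁿ ≥ 3 ÷ (24/9995) = 1249.375.
3.5⁵ = 525.21875 falls short of 1249.375 but 3.5⁶ = 1838.265625 reaches it, so n = 6.

6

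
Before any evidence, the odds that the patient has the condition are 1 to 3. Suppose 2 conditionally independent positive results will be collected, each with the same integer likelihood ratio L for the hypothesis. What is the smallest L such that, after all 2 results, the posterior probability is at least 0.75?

Prior odds = 1/3.
Target odds = 0.75/0.25 = 3.
Need L² ≥ 3 ÷ (1/3) = 9.
2² = 4 < 9 ≤ 9 = 3², so L = 3.

3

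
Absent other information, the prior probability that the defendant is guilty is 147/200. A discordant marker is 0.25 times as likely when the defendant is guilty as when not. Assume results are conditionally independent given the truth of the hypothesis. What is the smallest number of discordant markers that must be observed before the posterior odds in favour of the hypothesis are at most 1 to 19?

Prior odds: 0.735 ÷ 0.265 = 147/53.
Likelihood ratio per discordant marker = 0.25.
Target odds = 1/19.
Require 0.25ⁿ ≤ 1/19 ÷ (147/53) = 53/2793.
0.25² = 0.0625 is still above 53/2793 but 0.25³ = 0.015625 is at or below it, so n = 3.

3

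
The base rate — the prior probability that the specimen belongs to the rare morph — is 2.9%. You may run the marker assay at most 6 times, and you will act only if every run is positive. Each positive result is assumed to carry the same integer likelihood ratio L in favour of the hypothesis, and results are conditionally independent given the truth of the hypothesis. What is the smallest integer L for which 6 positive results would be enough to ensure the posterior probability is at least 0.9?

Prior odds = 0.029/0.971 = 29/971.
Target odds = 0.9/0.1 = 9.
Need L⁶ ≥ 9 ÷ (29/971) = 8739/29.
2⁶ = 64 < 8739/29 ≤ 729 = 3⁶, so L = 3.

3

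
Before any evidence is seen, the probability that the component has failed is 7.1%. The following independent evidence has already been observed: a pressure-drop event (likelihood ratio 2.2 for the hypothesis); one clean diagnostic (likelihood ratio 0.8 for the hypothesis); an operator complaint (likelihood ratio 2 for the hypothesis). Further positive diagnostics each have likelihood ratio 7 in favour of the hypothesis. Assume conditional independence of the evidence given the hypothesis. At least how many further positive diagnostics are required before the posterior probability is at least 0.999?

Prior odds = 0.071/0.929 = 71/929.
Combined Bayes factor of the evidence already in hand = 2.2 × 0.8 × 2 = 3.52.
Odds after that evidence = (71/929) × 3.52 = 6248/23225.
Target odds = 0.999/0.001 = 999.
Need 7ⁿ ≥ 999 ÷ (6248/23225) = 23201775/6248.
7⁴ = 2401 falls short of 23201775/6248 but 7⁵ = 16807 reaches it, so n = 5.

5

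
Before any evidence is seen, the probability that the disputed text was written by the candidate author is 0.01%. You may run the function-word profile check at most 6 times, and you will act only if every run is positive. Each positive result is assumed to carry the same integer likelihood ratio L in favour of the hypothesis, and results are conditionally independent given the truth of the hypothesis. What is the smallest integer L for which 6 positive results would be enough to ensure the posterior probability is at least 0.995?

Prior odds = 0.0001/0.9999 = 1/9999.
Target odds = 0.995/0.005 = 199.
Need L⁶ ≥ 199 ÷ (1/9999) = 1989801.
11⁶ = 1771561 < 1989801 ≤ 2985984 = 12⁶, so L = 12.

12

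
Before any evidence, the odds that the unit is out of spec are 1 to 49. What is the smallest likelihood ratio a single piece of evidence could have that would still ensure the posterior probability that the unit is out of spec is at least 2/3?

Prior odds = 1/49.
Target odds = (2/3)/(1/3) = 2.
Required Bayes factor = 2 ÷ (1/49) = 98.

98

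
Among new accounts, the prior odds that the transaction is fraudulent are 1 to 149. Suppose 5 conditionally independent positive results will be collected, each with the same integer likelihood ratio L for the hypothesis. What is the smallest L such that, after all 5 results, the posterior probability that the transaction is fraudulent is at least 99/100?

7

Prior odds = 1/149.
Target odds = 0.99/0.01 = 99.
Need L⁵ ≥ 99 ÷ (1/149) = 14751.
6⁵ = 7776 < 14751 ≤ 16807 = 7⁵, so L = 7.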